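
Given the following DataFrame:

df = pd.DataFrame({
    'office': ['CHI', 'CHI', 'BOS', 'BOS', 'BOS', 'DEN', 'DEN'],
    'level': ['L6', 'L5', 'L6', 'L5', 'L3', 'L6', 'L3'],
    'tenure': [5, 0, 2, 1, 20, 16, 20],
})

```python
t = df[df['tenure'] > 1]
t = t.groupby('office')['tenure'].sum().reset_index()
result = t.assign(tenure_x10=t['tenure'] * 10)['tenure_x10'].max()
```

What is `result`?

filter rows where tenure > 1:
  office level  tenure
0    CHI    L6       5
2    BOS    L6       2
4    BOS    L3      20
5    DEN    L6      16
6    DEN    L3      20
group by office, sum of tenure:
office
BOS    22
CHI     5
DEN    36
Name: tenure, dtype: int64
reset_index():
  office  tenure
0    BOS      22
1    CHI       5
2    DEN      36
add column tenure_x10 = t['tenure'] * 10:
  office  tenure  tenure_x10
0    BOS      22         220
1    CHI       5          50
2    DEN      36         360
Hence 360.

360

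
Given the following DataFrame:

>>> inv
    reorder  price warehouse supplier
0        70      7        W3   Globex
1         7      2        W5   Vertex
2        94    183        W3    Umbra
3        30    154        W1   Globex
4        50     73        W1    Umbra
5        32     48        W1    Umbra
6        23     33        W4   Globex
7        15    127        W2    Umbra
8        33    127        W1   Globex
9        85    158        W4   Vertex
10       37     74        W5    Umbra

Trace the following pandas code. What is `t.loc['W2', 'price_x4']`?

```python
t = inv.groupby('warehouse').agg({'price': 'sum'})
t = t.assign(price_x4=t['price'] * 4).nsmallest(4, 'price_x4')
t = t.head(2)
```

group by warehouse, sum of price:
           price
warehouse       
W1           402
W2           127
W3           190
W4           191
W5            76
add column price_x4 = t['price'] * 4:
           price  price_x4
warehouse                 
W1           402      1608
W2           127       508
W3           190       760
W4           191       764
W5            76       304
take 4 rows with smallest price_x4:
           price  price_x4
warehouse                 
W5            76       304
W2           127       508
W3           190       760
W4           191       764
take first 2 rows:
           price  price_x4
warehouse                 
W5            76       304
W2           127       508
Reading off the value at row 'W2', column 'price_x4', we get 508.

508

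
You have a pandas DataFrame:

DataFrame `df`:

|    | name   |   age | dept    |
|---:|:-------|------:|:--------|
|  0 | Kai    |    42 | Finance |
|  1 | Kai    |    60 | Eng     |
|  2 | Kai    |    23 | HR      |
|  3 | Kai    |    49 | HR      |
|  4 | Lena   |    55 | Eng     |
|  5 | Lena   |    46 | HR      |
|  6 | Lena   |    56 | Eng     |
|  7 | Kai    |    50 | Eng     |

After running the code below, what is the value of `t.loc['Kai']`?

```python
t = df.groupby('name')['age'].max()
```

group by name, max of age:
name
Kai     60
Lena    56
Name: age, dtype: int64
Taking the value at index 'Kai' gives 60.

60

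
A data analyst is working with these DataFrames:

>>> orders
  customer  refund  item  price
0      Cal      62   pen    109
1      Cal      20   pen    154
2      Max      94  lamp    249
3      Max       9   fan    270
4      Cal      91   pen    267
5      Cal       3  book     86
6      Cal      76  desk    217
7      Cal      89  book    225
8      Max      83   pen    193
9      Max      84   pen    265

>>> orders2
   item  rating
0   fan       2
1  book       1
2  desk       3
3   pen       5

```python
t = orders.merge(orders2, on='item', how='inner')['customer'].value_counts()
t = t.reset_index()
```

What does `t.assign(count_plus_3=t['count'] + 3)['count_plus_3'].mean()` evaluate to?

merge on 'item' (how='inner') → 9 rows:
  customer  refund  item  price  rating
0      Cal      62   pen    109       5
1      Cal      20   pen    154       5
2      Max       9   fan    270       2
3      Cal      91   pen    267       5
4      Cal       3  book     86       1
5      Cal      76  desk    217       3
6      Cal      89  book    225       1
7      Max      83   pen    193       5
8      Max      84   pen    265       5
value_counts of customer:
customer
Cal    6
Max    3
Name: count, dtype: int64
reset_index():
  customer  count
0      Cal      6
1      Max      3
add column count_plus_3 = t['count'] + 3:
  customer  count  count_plus_3
0      Cal      6             9
1      Max      3             6
Taking the mean of column 'count_plus_3' gives 7.5.

7.5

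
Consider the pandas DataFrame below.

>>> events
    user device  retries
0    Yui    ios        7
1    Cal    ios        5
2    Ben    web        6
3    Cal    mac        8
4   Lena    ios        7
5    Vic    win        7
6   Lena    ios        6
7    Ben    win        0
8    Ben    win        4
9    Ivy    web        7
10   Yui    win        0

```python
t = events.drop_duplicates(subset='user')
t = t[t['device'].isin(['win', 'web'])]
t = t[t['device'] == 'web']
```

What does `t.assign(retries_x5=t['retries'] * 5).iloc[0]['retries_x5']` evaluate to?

drop duplicate user (keep=first):
   user device  retries
0   Yui    ios        7
1   Cal    ios        5
2   Ben    web        6
4  Lena    ios        7
5   Vic    win        7
9   Ivy    web        7
filter rows where device in ['win', 'web']:
  user device  retries
2  Ben    web        6
5  Vic    win        7
9  Ivy    web        7
filter rows where device == 'web':
  user device  retries
2  Ben    web        6
9  Ivy    web        7
add column retries_x5 = t['retries'] * 5:
  user device  retries  retries_x5
2  Ben    web        6          30
9  Ivy    web        7          35
Hence 30.

30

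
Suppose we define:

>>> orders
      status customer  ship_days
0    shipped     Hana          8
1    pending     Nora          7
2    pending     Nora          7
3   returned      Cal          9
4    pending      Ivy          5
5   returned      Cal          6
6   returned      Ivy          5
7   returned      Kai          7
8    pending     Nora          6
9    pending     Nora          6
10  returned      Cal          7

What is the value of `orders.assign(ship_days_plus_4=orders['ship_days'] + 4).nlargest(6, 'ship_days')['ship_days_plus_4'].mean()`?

add column ship_days_plus_4 = orders['ship_days'] + 4:
      status customer  ship_days  ship_days_plus_4
0    shipped     Hana          8                12
1    pending     Nora          7                11
2    pending     Nora          7                11
3   returned      Cal          9                13
4    pending      Ivy          5                 9
5   returned      Cal          6                10
6   returned      Ivy          5                 9
7   returned      Kai          7                11
8    pending     Nora          6                10
9    pending     Nora          6                10
10  returned      Cal          7                11
take 6 rows with largest ship_days:
      status customer  ship_days  ship_days_plus_4
3   returned      Cal          9                13
0    shipped     Hana          8                12
1    pending     Nora          7                11
2    pending     Nora          7                11
7   returned      Kai          7                11
10  returned      Cal          7                11
Finally, mean of column 'ship_days_plus_4' = 11.5.

11.5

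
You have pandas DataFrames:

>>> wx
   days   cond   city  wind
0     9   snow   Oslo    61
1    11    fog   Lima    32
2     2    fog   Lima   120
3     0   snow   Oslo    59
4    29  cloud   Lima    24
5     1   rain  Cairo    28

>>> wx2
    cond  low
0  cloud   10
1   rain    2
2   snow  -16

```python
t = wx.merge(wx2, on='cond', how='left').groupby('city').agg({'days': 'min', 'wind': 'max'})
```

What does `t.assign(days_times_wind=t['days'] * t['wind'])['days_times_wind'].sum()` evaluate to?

merge on 'cond' (how='left') → 6 rows:
   days   cond   city  wind   low
0     9   snow   Oslo    61 -16.0
1    11    fog   Lima    32   NaN
2     2    fog   Lima   120   NaN
3     0   snow   Oslo    59 -16.0
4    29  cloud   Lima    24  10.0
5     1   rain  Cairo    28   2.0
group by city: min(days), max(wind):
       days  wind
city             
Cairo     1    28
Lima      2   120
Oslo      0    61
add column days_times_wind = t['days'] * t['wind']:
       days  wind  days_times_wind
city                              
Cairo     1    28               28
Lima      2   120              240
Oslo      0    61                0
Taking the sum of column 'days_times_wind' gives 268.

268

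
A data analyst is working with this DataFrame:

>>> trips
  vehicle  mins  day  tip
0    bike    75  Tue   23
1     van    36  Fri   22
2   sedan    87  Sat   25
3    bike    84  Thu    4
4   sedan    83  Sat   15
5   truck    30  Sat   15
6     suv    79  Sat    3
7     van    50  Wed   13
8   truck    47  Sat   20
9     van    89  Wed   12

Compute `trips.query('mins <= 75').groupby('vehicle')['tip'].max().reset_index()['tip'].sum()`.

filter rows where mins <= 75:
  vehicle  mins  day  tip
0    bike    75  Tue   23
1     van    36  Fri   22
5   truck    30  Sat   15
7     van    50  Wed   13
8   truck    47  Sat   20
group by vehicle, max of tip:
vehicle
bike     23
truck    20
van      22
Name: tip, dtype: int64
reset_index():
  vehicle  tip
0    bike   23
1   truck   20
2     van   22
Finally, sum of column 'tip' = 65.

65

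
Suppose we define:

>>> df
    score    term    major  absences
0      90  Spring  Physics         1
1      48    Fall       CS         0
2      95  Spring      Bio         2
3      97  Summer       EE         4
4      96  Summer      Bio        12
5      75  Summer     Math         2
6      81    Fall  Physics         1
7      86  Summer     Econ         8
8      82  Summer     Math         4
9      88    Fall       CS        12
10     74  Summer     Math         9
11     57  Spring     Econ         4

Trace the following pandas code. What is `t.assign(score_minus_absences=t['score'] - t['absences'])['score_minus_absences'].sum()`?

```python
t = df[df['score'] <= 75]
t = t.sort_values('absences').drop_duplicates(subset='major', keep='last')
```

166

filter rows where score <= 75:
    score    term major  absences
1      48    Fall    CS         0
5      75  Summer  Math         2
10     74  Summer  Math         9
11     57  Spring  Econ         4
sort by absences:
    score    term major  absences
1      48    Fall    CS         0
5      75  Summer  Math         2
11     57  Spring  Econ         4
10     74  Summer  Math         9
drop duplicate major (keep=last):
    score    term major  absences
1      48    Fall    CS         0
11     57  Spring  Econ         4
10     74  Summer  Math         9
add column score_minus_absences = t['score'] - t['absences']:
    score    term major  absences  score_minus_absences
1      48    Fall    CS         0                    48
11     57  Spring  Econ         4                    53
10     74  Summer  Math         9                    65
Reading off the sum of column 'score_minus_absences', we get 166.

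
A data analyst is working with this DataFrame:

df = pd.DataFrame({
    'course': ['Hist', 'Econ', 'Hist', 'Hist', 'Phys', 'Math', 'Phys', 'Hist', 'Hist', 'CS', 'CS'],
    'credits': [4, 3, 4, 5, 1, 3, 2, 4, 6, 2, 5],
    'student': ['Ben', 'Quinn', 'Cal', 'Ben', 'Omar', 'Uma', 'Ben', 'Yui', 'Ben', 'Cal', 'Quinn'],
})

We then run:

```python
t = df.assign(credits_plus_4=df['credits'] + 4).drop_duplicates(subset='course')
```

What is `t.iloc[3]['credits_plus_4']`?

add column credits_plus_4 = df['credits'] + 4:
   course  credits student  credits_plus_4
0    Hist        4     Ben               8
1    Econ        3   Quinn               7
2    Hist        4     Cal               8
3    Hist        5     Ben               9
4    Phys        1    Omar               5
5    Math        3     Uma               7
6    Phys        2     Ben               6
7    Hist        4     Yui               8
8    Hist        6     Ben              10
9      CS        2     Cal               6
10     CS        5   Quinn               9
drop duplicate course (keep=first):
  course  credits student  credits_plus_4
0   Hist        4     Ben               8
1   Econ        3   Quinn               7
4   Phys        1    Omar               5
5   Math        3     Uma               7
9     CS        2     Cal               6
Finally, value at position 3, column 'credits_plus_4' = 7.

7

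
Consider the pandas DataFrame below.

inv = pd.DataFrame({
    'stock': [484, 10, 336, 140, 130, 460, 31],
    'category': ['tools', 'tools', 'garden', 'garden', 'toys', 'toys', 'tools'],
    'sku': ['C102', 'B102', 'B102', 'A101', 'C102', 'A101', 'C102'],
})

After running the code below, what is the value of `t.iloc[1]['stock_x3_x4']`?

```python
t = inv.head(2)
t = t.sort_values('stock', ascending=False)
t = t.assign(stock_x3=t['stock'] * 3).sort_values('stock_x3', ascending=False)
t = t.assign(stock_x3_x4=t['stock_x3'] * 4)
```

take first 2 rows:
   stock category   sku
0    484    tools  C102
1     10    tools  B102
sort by stock descending:
   stock category   sku
0    484    tools  C102
1     10    tools  B102
add column stock_x3 = t['stock'] * 3:
   stock category   sku  stock_x3
0    484    tools  C102      1452
1     10    tools  B102        30
sort by stock_x3 descending:
   stock category   sku  stock_x3
0    484    tools  C102      1452
1     10    tools  B102        30
add column stock_x3_x4 = t['stock_x3'] * 4:
   stock category   sku  stock_x3  stock_x3_x4
0    484    tools  C102      1452         5808
1     10    tools  B102        30          120
Finally, value at position 1, column 'stock_x3_x4' = 120.

120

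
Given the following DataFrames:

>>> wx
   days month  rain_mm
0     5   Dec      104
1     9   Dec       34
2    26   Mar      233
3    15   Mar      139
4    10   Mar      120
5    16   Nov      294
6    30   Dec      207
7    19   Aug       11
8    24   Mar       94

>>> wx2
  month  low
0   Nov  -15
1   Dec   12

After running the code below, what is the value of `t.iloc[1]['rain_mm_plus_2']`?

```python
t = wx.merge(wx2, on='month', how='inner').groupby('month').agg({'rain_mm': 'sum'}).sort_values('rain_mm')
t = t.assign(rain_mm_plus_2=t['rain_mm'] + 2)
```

347

merge on 'month' (how='inner') → 4 rows:
   days month  rain_mm  low
0     5   Dec      104   12
1     9   Dec       34   12
2    16   Nov      294  -15
3    30   Dec      207   12
group by month, sum of rain_mm:
       rain_mm
month         
Dec        345
Nov        294
sort by rain_mm:
       rain_mm
month         
Nov        294
Dec        345
add column rain_mm_plus_2 = t['rain_mm'] + 2:
       rain_mm  rain_mm_plus_2
month                         
Nov        294             296
Dec        345             347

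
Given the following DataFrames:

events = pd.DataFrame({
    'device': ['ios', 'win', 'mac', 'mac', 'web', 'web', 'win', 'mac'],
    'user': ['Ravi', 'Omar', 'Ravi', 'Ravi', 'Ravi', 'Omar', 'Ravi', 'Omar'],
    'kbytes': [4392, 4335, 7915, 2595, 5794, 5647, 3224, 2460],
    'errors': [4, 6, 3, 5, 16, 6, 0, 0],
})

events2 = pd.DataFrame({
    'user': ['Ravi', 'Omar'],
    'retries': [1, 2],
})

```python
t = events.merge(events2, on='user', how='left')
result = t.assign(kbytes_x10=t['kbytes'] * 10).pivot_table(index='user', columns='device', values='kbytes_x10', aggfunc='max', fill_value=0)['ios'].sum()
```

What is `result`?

43920

merge on 'user' (how='left') → 8 rows:
  device  user  kbytes  errors  retries
0    ios  Ravi    4392       4        1
1    win  Omar    4335       6        2
2    mac  Ravi    7915       3        1
3    mac  Ravi    2595       5        1
4    web  Ravi    5794      16        1
5    web  Omar    5647       6        2
6    win  Ravi    3224       0        1
7    mac  Omar    2460       0        2
add column kbytes_x10 = t['kbytes'] * 10:
  device  user  kbytes  errors  retries  kbytes_x10
0    ios  Ravi    4392       4        1       43920
1    win  Omar    4335       6        2       43350
2    mac  Ravi    7915       3        1       79150
3    mac  Ravi    2595       5        1       25950
4    web  Ravi    5794      16        1       57940
5    web  Omar    5647       6        2       56470
6    win  Ravi    3224       0        1       32240
7    mac  Omar    2460       0        2       24600
pivot: rows=user, cols=device, max(kbytes_x10):
device    ios    mac    web    win
user                              
Omar        0  24600  56470  43350
Ravi    43920  79150  57940  32240
So sum() = 43920.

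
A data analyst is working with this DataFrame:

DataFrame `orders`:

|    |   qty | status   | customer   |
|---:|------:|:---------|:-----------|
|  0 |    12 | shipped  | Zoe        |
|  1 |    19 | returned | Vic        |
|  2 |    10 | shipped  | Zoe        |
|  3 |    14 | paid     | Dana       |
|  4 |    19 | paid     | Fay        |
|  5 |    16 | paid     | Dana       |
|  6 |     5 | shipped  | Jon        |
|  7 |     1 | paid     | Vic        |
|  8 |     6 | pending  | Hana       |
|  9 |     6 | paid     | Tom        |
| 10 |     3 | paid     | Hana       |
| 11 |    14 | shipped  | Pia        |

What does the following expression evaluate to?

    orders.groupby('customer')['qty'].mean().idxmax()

group by customer, mean of qty:
customer
Dana    15.0
Fay     19.0
Hana     4.5
Jon      5.0
Pia     14.0
Tom      6.0
Vic     10.0
Zoe     11.0
Name: qty, dtype: float64

Fay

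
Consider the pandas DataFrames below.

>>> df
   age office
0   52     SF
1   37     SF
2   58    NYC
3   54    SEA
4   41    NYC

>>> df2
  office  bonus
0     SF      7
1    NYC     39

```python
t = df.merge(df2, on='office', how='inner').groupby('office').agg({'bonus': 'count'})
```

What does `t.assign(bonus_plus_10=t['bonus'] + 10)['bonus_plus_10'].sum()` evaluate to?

merge on 'office' (how='inner') → 4 rows:
   age office  bonus
0   52     SF      7
1   37     SF      7
2   58    NYC     39
3   41    NYC     39
group by office, count of bonus:
        bonus
office       
NYC         2
SF          2
add column bonus_plus_10 = t['bonus'] + 10:
        bonus  bonus_plus_10
office                      
NYC         2             12
SF          2             12
Then the sum of column 'bonus_plus_10': 24

24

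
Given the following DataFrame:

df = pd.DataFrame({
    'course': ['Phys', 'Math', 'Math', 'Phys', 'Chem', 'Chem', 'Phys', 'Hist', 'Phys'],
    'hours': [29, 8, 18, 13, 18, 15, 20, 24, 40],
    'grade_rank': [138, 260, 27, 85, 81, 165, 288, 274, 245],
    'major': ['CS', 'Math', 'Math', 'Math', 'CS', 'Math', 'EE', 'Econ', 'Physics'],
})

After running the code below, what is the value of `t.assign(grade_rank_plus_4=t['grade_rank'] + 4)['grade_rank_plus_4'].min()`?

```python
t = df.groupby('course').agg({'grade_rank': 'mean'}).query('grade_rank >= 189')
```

193.0

group by course, mean of grade_rank:
        grade_rank
course            
Chem         123.0
Hist         274.0
Math         143.5
Phys         189.0
filter rows where grade_rank >= 189:
        grade_rank
course            
Hist         274.0
Phys         189.0
add column grade_rank_plus_4 = t['grade_rank'] + 4:
        grade_rank  grade_rank_plus_4
course                               
Hist         274.0              278.0
Phys         189.0              193.0
Then the min of column 'grade_rank_plus_4': 193.0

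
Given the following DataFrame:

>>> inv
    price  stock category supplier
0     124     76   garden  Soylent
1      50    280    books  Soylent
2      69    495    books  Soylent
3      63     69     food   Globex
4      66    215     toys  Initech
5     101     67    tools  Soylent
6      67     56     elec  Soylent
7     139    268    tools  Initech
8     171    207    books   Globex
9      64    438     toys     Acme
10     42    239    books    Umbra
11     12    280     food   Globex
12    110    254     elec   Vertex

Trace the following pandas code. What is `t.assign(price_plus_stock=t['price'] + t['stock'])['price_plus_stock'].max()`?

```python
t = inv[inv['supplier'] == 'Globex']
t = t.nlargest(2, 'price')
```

378

filter rows where supplier == 'Globex':
    price  stock category supplier
3      63     69     food   Globex
8     171    207    books   Globex
11     12    280     food   Globex
take 2 rows with largest price:
   price  stock category supplier
8    171    207    books   Globex
3     63     69     food   Globex
add column price_plus_stock = t['price'] + t['stock']:
   price  stock category supplier  price_plus_stock
8    171    207    books   Globex               378
3     63     69     food   Globex               132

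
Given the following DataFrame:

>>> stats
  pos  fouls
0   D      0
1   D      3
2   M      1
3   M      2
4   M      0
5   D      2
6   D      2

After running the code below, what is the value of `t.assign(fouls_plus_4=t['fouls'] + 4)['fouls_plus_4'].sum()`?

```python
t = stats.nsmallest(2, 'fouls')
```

take 2 rows with smallest fouls:
  pos  fouls
0   D      0
4   M      0
add column fouls_plus_4 = t['fouls'] + 4:
  pos  fouls  fouls_plus_4
0   D      0             4
4   M      0             4

8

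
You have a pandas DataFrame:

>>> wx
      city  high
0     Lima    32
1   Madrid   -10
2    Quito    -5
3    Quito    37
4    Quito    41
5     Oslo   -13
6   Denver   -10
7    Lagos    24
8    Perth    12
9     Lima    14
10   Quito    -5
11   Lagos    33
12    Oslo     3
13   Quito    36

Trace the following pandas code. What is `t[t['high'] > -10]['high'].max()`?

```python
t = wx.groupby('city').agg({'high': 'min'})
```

24

group by city, min of high:
        high
city        
Denver   -10
Lagos     24
Lima      14
Madrid   -10
Oslo     -13
Perth     12
Quito     -5
filter rows where high > -10:
       high
city       
Lagos    24
Lima     14
Perth    12
Quito    -5
Finally, max of column 'high' = 24.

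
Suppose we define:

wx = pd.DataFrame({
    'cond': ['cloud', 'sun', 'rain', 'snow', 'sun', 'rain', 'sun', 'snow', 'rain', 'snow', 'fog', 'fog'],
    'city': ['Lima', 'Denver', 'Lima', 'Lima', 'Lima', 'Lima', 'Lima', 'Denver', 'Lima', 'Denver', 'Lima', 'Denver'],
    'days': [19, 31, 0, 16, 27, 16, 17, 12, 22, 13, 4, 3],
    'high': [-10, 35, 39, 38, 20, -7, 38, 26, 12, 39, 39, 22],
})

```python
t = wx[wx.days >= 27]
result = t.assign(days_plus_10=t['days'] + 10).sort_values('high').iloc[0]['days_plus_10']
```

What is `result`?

37

filter rows where days >= 27:
  cond    city  days  high
1  sun  Denver    31    35
4  sun    Lima    27    20
add column days_plus_10 = t['days'] + 10:
  cond    city  days  high  days_plus_10
1  sun  Denver    31    35            41
4  sun    Lima    27    20            37
sort by high:
  cond    city  days  high  days_plus_10
4  sun    Lima    27    20            37
1  sun  Denver    31    35            41
Taking the value at position 0, column 'days_plus_10' gives 37.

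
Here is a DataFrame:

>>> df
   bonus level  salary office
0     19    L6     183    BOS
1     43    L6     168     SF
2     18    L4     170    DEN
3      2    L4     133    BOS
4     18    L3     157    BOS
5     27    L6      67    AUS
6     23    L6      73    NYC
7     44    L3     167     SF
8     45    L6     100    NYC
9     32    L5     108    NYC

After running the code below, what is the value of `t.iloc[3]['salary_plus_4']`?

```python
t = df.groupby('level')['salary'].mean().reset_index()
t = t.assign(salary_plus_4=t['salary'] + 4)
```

group by level, mean of salary:
level
L3    162.0
L4    151.5
L5    108.0
L6    118.2
Name: salary, dtype: float64
reset_index():
  level  salary
0    L3   162.0
1    L4   151.5
2    L5   108.0
3    L6   118.2
add column salary_plus_4 = t['salary'] + 4:
  level  salary  salary_plus_4
0    L3   162.0          166.0
1    L4   151.5          155.5
2    L5   108.0          112.0
3    L6   118.2          122.2

122.2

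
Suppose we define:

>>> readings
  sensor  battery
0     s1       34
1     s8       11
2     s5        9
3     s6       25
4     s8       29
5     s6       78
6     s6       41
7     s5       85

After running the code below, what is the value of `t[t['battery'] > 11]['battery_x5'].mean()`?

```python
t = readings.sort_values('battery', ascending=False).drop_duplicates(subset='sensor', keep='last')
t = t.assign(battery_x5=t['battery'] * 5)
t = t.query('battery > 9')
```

147.5

sort by battery descending:
  sensor  battery
7     s5       85
5     s6       78
6     s6       41
0     s1       34
4     s8       29
3     s6       25
1     s8       11
2     s5        9
drop duplicate sensor (keep=last):
  sensor  battery
0     s1       34
3     s6       25
1     s8       11
2     s5        9
add column battery_x5 = t['battery'] * 5:
  sensor  battery  battery_x5
0     s1       34         170
3     s6       25         125
1     s8       11          55
2     s5        9          45
filter rows where battery > 9:
  sensor  battery  battery_x5
0     s1       34         170
3     s6       25         125
1     s8       11          55
filter rows where battery > 11:
  sensor  battery  battery_x5
0     s1       34         170
3     s6       25         125
Reading off the mean of column 'battery_x5', we get 147.5.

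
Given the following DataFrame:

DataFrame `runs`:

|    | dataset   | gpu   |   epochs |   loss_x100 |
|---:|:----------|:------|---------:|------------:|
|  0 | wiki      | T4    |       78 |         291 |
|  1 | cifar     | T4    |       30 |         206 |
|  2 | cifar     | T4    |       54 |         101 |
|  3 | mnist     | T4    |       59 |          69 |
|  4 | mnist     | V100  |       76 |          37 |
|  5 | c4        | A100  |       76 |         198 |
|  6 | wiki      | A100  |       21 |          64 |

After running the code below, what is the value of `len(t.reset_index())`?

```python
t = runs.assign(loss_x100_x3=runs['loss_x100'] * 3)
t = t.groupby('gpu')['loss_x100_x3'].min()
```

3

add column loss_x100_x3 = runs['loss_x100'] * 3:
  dataset   gpu  epochs  loss_x100  loss_x100_x3
0    wiki    T4      78        291           873
1   cifar    T4      30        206           618
2   cifar    T4      54        101           303
3   mnist    T4      59         69           207
4   mnist  V100      76         37           111
5      c4  A100      76        198           594
6    wiki  A100      21         64           192
group by gpu, min of loss_x100_x3:
gpu
A100    192
T4      207
V100    111
Name: loss_x100_x3, dtype: int64
reset_index():
    gpu  loss_x100_x3
0  A100           192
1    T4           207
2  V100           111
Then the number of rows: 3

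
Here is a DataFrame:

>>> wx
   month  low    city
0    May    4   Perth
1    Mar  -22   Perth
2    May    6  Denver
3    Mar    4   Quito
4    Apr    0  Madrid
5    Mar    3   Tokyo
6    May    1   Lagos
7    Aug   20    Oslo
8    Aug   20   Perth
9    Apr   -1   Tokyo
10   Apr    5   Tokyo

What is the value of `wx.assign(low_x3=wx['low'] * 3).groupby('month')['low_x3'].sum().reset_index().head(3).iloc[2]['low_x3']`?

add column low_x3 = wx['low'] * 3:
   month  low    city  low_x3
0    May    4   Perth      12
1    Mar  -22   Perth     -66
2    May    6  Denver      18
3    Mar    4   Quito      12
4    Apr    0  Madrid       0
5    Mar    3   Tokyo       9
6    May    1   Lagos       3
7    Aug   20    Oslo      60
8    Aug   20   Perth      60
9    Apr   -1   Tokyo      -3
10   Apr    5   Tokyo      15
group by month, sum of low_x3:
month
Apr     12
Aug    120
Mar    -45
May     33
Name: low_x3, dtype: int64
reset_index():
  month  low_x3
0   Apr      12
1   Aug     120
2   Mar     -45
3   May      33
take first 3 rows:
  month  low_x3
0   Apr      12
1   Aug     120
2   Mar     -45

-45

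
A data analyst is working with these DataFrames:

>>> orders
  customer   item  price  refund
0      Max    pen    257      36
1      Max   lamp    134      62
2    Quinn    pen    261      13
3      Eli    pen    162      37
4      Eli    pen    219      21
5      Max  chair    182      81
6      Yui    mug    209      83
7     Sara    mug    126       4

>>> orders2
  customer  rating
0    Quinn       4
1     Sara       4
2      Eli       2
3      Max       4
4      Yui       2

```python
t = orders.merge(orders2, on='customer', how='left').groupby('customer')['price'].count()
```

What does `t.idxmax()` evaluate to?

merge on 'customer' (how='left') → 8 rows:
  customer   item  price  refund  rating
0      Max    pen    257      36       4
1      Max   lamp    134      62       4
2    Quinn    pen    261      13       4
3      Eli    pen    162      37       2
4      Eli    pen    219      21       2
5      Max  chair    182      81       4
6      Yui    mug    209      83       2
7     Sara    mug    126       4       4
group by customer, count of price:
customer
Eli      2
Max      3
Quinn    1
Sara     1
Yui      1
Name: price, dtype: int64
Reading off the label with the largest value, we get Max.

Max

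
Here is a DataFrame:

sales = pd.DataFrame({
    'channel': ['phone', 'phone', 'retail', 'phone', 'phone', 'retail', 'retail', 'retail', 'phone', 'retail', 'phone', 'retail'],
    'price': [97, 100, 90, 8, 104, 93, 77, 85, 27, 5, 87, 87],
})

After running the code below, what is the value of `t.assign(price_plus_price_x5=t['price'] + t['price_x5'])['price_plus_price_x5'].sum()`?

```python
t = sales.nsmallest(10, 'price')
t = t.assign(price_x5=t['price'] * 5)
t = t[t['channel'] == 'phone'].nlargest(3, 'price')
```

1266

take 10 rows with smallest price:
   channel  price
9   retail      5
3    phone      8
8    phone     27
6   retail     77
7   retail     85
10   phone     87
11  retail     87
2   retail     90
5   retail     93
0    phone     97
add column price_x5 = t['price'] * 5:
   channel  price  price_x5
9   retail      5        25
3    phone      8        40
8    phone     27       135
6   retail     77       385
7   retail     85       425
10   phone     87       435
11  retail     87       435
2   retail     90       450
5   retail     93       465
0    phone     97       485
filter rows where channel == 'phone':
   channel  price  price_x5
3    phone      8        40
8    phone     27       135
10   phone     87       435
0    phone     97       485
take 3 rows with largest price:
   channel  price  price_x5
0    phone     97       485
10   phone     87       435
8    phone     27       135
add column price_plus_price_x5 = t['price'] + t['price_x5']:
   channel  price  price_x5  price_plus_price_x5
0    phone     97       485                  582
10   phone     87       435                  522
8    phone     27       135                  162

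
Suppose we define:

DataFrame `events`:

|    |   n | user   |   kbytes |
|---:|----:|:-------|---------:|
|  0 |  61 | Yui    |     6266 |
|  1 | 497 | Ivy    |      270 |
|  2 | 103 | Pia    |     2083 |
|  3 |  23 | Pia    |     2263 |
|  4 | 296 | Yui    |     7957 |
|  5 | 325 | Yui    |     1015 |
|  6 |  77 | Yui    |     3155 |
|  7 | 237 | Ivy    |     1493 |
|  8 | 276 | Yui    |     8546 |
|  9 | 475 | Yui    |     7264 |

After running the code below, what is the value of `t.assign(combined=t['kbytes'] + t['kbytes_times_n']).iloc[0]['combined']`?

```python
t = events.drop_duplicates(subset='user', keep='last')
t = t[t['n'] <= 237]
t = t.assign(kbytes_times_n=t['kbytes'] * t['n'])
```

54312

drop duplicate user (keep=last):
     n user  kbytes
3   23  Pia    2263
7  237  Ivy    1493
9  475  Yui    7264
filter rows where n <= 237:
     n user  kbytes
3   23  Pia    2263
7  237  Ivy    1493
add column kbytes_times_n = t['kbytes'] * t['n']:
     n user  kbytes  kbytes_times_n
3   23  Pia    2263           52049
7  237  Ivy    1493          353841
add column combined = t['kbytes'] + t['kbytes_times_n']:
     n user  kbytes  kbytes_times_n  combined
3   23  Pia    2263           52049     54312
7  237  Ivy    1493          353841    355334
So iloc[0]['combined'] = 54312.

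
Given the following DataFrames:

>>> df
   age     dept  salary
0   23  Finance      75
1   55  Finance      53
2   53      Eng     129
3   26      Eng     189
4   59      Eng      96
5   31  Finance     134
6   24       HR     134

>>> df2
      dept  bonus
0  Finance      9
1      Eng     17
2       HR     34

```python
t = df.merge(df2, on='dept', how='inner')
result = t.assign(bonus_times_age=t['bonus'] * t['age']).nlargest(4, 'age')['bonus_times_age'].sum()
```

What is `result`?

2678

merge on 'dept' (how='inner') → 7 rows:
   age     dept  salary  bonus
0   23  Finance      75      9
1   55  Finance      53      9
2   53      Eng     129     17
3   26      Eng     189     17
4   59      Eng      96     17
5   31  Finance     134      9
6   24       HR     134     34
add column bonus_times_age = t['bonus'] * t['age']:
   age     dept  salary  bonus  bonus_times_age
0   23  Finance      75      9              207
1   55  Finance      53      9              495
2   53      Eng     129     17              901
3   26      Eng     189     17              442
4   59      Eng      96     17             1003
5   31  Finance     134      9              279
6   24       HR     134     34              816
take 4 rows with largest age:
   age     dept  salary  bonus  bonus_times_age
4   59      Eng      96     17             1003
1   55  Finance      53      9              495
2   53      Eng     129     17              901
5   31  Finance     134      9              279
Finally, sum of column 'bonus_times_age' = 2678.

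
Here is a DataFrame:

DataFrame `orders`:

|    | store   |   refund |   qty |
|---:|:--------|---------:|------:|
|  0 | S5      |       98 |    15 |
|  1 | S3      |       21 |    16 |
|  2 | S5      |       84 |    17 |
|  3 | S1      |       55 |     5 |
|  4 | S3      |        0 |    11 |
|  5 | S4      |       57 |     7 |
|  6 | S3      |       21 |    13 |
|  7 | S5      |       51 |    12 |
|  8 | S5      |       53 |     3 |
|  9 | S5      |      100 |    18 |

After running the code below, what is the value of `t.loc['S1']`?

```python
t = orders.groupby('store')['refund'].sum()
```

55

group by store, sum of refund:
store
S1     55
S3     42
S4     57
S5    386
Name: refund, dtype: int64
Reading off the value at index 'S1', we get 55.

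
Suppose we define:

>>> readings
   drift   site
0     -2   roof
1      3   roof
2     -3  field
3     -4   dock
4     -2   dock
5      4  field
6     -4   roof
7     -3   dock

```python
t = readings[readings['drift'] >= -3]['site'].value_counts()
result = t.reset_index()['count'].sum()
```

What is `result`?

filter rows where drift >= -3:
   drift   site
0     -2   roof
1      3   roof
2     -3  field
4     -2   dock
5      4  field
7     -3   dock
value_counts of site:
site
roof     2
field    2
dock     2
Name: count, dtype: int64
reset_index():
    site  count
0   roof      2
1  field      2
2   dock      2

6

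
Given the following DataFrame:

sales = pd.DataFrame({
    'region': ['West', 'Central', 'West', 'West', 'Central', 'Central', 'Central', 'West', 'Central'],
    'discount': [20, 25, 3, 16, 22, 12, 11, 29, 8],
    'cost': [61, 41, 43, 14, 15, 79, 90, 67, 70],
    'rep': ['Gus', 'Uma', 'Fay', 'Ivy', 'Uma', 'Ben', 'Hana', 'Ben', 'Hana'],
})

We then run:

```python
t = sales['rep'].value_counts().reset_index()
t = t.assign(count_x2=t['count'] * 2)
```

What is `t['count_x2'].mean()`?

3.0

value_counts of rep:
rep
Uma     2
Ben     2
Hana    2
Gus     1
Fay     1
Ivy     1
Name: count, dtype: int64
reset_index():
    rep  count
0   Uma      2
1   Ben      2
2  Hana      2
3   Gus      1
4   Fay      1
5   Ivy      1
add column count_x2 = t['count'] * 2:
    rep  count  count_x2
0   Uma      2         4
1   Ben      2         4
2  Hana      2         4
3   Gus      1         2
4   Fay      1         2
5   Ivy      1         2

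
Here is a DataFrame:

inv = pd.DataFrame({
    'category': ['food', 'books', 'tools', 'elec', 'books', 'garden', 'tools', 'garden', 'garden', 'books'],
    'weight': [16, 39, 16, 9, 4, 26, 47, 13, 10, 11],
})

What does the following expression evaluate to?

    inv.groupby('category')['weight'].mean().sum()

90.8333333333

group by category, mean of weight:
category
books     18.000000
elec       9.000000
food      16.000000
garden    16.333333
tools     31.500000
Name: weight, dtype: float64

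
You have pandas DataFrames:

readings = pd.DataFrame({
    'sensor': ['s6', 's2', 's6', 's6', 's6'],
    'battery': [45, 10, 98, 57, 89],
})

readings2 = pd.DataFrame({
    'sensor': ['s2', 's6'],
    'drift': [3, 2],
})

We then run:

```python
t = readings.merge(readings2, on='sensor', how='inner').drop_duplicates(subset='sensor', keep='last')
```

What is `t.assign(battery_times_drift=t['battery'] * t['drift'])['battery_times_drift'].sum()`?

merge on 'sensor' (how='inner') → 5 rows:
  sensor  battery  drift
0     s6       45      2
1     s2       10      3
2     s6       98      2
3     s6       57      2
4     s6       89      2
drop duplicate sensor (keep=last):
  sensor  battery  drift
1     s2       10      3
4     s6       89      2
add column battery_times_drift = t['battery'] * t['drift']:
  sensor  battery  drift  battery_times_drift
1     s2       10      3                   30
4     s6       89      2                  178

208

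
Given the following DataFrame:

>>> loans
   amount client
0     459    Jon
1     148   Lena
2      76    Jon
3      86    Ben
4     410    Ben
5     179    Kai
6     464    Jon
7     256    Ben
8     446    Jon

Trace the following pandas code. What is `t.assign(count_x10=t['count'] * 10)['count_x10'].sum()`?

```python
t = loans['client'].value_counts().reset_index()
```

90

value_counts of client:
client
Jon     4
Ben     3
Lena    1
Kai     1
Name: count, dtype: int64
reset_index():
  client  count
0    Jon      4
1    Ben      3
2   Lena      1
3    Kai      1
add column count_x10 = t['count'] * 10:
  client  count  count_x10
0    Jon      4         40
1    Ben      3         30
2   Lena      1         10
3    Kai      1         10
Reading off the sum of column 'count_x10', we get 90.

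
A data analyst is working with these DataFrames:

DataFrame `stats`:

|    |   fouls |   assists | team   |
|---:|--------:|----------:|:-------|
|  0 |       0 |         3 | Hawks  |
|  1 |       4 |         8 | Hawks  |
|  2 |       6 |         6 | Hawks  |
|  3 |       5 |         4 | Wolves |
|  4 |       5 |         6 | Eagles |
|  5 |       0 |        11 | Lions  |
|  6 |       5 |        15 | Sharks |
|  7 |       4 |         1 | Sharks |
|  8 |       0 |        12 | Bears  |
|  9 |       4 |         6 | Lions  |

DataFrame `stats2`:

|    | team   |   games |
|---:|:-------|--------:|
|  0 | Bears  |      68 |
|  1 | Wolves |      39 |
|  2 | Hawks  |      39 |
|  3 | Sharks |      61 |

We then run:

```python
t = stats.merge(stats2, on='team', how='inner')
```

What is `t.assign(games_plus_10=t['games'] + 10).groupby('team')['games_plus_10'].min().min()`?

49

merge on 'team' (how='inner') → 7 rows:
   fouls  assists    team  games
0      0        3   Hawks     39
1      4        8   Hawks     39
2      6        6   Hawks     39
3      5        4  Wolves     39
4      5       15  Sharks     61
5      4        1  Sharks     61
6      0       12   Bears     68
add column games_plus_10 = t['games'] + 10:
   fouls  assists    team  games  games_plus_10
0      0        3   Hawks     39             49
1      4        8   Hawks     39             49
2      6        6   Hawks     39             49
3      5        4  Wolves     39             49
4      5       15  Sharks     61             71
5      4        1  Sharks     61             71
6      0       12   Bears     68             78
group by team, min of games_plus_10:
team
Bears     78
Hawks     49
Sharks    71
Wolves    49
Name: games_plus_10, dtype: int64
Then the min of the resulting series: 49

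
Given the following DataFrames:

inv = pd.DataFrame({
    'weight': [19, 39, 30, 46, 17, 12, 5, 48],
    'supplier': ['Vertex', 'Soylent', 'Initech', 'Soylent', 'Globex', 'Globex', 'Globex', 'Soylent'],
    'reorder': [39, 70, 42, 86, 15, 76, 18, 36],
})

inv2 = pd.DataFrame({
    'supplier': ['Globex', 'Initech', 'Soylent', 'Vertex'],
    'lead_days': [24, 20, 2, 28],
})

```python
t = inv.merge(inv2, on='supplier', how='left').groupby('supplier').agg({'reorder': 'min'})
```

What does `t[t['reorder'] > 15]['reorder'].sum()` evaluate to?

117

merge on 'supplier' (how='left') → 8 rows:
   weight supplier  reorder  lead_days
0      19   Vertex       39         28
1      39  Soylent       70          2
2      30  Initech       42         20
3      46  Soylent       86          2
4      17   Globex       15         24
5      12   Globex       76         24
6       5   Globex       18         24
7      48  Soylent       36          2
group by supplier, min of reorder:
          reorder
supplier         
Globex         15
Initech        42
Soylent        36
Vertex         39
filter rows where reorder > 15:
          reorder
supplier         
Initech        42
Soylent        36
Vertex         39
Then the sum of column 'reorder': 117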